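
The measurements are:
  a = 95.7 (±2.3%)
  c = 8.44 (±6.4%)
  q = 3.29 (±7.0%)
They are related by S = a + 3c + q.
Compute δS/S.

S is a linear combination, so absolute uncertainties add in quadrature:
  (δa)² = 4.84;  (3·δc)² = 2.63;  (δq)² = 0.0530
δS = √(7.52) = 2.74
S = 124, so δS/S = 2.74/124 = 0.0221.

0.0221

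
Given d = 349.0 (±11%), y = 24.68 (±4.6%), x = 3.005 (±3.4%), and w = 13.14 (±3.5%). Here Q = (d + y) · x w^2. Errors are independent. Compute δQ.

25000

Let u = d + y = 373.7. δu = √(δd² + δy²) = √(1470 + 1.29) = 38.4, so δu/u = 0.103.
Q is then a monomial in u, x, w:
δQ/Q = √((δu/u)² + (1·δx/x)² + (2·δw/w)²) = √(0.0106 + 0.00116 + 0.00490) = 0.129
Q = 193900, so δQ = 0.129 × 193900 = 25000.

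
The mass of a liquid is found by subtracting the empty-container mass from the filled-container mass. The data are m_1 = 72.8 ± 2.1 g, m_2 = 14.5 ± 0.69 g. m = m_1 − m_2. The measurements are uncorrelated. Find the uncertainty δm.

2.21 g

Absolute uncertainties add in quadrature for a linear combination:
  (δm_1)² = 4.41;  (δm_2)² = 0.476
δm = √(4.89) = 2.21 g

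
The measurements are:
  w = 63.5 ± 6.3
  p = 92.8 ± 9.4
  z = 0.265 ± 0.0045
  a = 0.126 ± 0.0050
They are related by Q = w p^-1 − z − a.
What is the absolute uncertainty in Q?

0.0973

Let h = w·p^-1 = 0.684. δh/h = √((1·δw/w)² + (-1·δp/p)²) = √(0.00984 + 0.0103) = 0.142, so δh = 0.0970.
Q = h − z − a: δQ = √(δh² + δz² + δa²) = √(0.00941 + 2.02e-05 + 2.5e-05) = 0.0973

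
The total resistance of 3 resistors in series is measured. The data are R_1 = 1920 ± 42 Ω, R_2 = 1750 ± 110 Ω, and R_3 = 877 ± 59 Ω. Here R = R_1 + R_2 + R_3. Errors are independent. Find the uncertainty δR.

132 Ω

Absolute uncertainties add in quadrature for a linear combination:
  (δR_1)² = 1760;  (δR_2)² = 12100;  (δR_3)² = 3480
δR = √(17300) = 132 Ω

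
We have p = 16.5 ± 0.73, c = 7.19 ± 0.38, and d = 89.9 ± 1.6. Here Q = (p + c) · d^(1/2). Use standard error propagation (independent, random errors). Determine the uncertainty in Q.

8.06

Let u = p + c = 23.7. δu = √(δp² + δc²) = √(0.533 + 0.144) = 0.823, so δu/u = 0.0347.
Q is then a monomial in u, d:
δQ/Q = √((δu/u)² + (½·δd/d)²) = √(0.00121 + 7.92e-05) = 0.0359
Q = 225, so δQ = 0.0359 × 225 = 8.06.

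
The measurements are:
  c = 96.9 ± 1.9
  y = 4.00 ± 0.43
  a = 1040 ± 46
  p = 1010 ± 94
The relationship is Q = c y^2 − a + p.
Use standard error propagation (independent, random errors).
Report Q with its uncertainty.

Let w = c·y^2 = 1550. δw/w = √((1·δc/c)² + (2·δy/y)²) = √(0.000384 + 0.0462) = 0.216, so δw = 335.
Q = w − a + p: δQ = √(δw² + δa² + δp²) = √(1.12e+05 + 2120 + 8840) = 351
Q = 1520.

1520 ± 351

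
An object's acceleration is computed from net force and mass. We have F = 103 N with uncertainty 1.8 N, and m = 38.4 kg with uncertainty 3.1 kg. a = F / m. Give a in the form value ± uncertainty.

For a monomial a ∝ F, m^-1, fractional errors add in quadrature:
  (1·δF/F)² = (1×0.0175)² = 0.000305;  (-1·δm/m)² = (-1×0.0807)² = 0.00652
δa/a = √(0.00682) = 0.0826
a = 2.68 m/s^2, so δa = 0.0826 × 2.68 = 0.222 m/s^2.

2.68 ± 0.222 m/s^2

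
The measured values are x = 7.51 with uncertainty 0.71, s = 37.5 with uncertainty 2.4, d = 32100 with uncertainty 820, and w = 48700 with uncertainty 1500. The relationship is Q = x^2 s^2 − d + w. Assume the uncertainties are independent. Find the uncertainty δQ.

18200

Let p = x^2·s^2 = 79300. δp/p = √((2·δx/x)² + (2·δs/s)²) = √(0.0358 + 0.0164) = 0.228, so δp = 18100.
Q = p − d + w: δQ = √(δp² + δd² + δw²) = √(3.28e+08 + 6.72e+05 + 2.25e+06) = 18200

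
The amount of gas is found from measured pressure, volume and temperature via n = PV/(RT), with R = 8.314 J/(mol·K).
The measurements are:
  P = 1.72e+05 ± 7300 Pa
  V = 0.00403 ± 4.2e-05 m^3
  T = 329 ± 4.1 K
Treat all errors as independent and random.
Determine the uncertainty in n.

0.0115 mol

Since n is a product/quotient, work with relative uncertainties:
  (1·δP/P)² = (1×0.0424)² = 0.00180;  (1·δV/V)² = (1×0.0104)² = 0.000109;  (-1·δT/T)² = (-1×0.0125)² = 0.000155
δn/n = √(0.00207) = 0.0454
n = 0.253 mol, so δn = 0.0454 × 0.253 = 0.0115 mol.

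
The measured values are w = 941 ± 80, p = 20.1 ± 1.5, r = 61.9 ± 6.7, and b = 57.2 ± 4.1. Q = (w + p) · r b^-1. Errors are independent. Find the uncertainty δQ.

Let u = w + p = 961. δu = √(δw² + δp²) = √(6400 + 2.25) = 80.0, so δu/u = 0.0833.
Q is then a monomial in u, r, b:
δQ/Q = √((δu/u)² + (1·δr/r)² + (-1·δb/b)²) = √(0.00693 + 0.0117 + 0.00514) = 0.154
Q = 1040, so δQ = 0.154 × 1040 = 160.

160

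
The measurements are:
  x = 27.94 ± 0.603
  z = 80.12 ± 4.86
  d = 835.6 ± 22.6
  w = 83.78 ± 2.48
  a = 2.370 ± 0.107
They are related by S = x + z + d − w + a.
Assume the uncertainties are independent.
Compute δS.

23.3

For a sum/difference, combine absolute errors in quadrature:
  (δx)² = 0.364;  (δz)² = 23.6;  (δd)² = 511;  (δw)² = 6.15;  (δa)² = 0.0114
δS = √(541) = 23.3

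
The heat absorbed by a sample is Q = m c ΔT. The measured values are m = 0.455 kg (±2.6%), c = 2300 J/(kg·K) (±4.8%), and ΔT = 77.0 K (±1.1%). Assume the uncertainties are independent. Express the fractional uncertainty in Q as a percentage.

Products/powers → add relative errors in quadrature, weighted by exponent:
  (1·δm/m)² = (1×0.0260)² = 0.000676;  (1·δc/c)² = (1×0.0480)² = 0.00230;  (1·δΔT/ΔT)² = (1×0.0110)² = 0.000121
δQ/Q = √(0.00310) = 0.0557

5.57%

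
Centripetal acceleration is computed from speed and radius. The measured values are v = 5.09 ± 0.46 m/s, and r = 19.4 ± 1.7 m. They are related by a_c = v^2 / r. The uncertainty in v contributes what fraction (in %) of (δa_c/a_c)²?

(δa_c/a_c)² = (2·δv/v)² + (-1·δr/r)²
  v term: (2×0.0904)² = 0.0327
  r term: (-1×0.0876)² = 0.00768
Total = 0.0403. Share from v = 0.0327/0.0403 = 0.810.

81.0%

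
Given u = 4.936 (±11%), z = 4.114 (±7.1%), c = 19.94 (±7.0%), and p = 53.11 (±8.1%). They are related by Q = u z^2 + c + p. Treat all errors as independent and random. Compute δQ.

Let w = u·z^2 = 83.54. δw/w = √((1·δu/u)² + (2·δz/z)²) = √(0.0121 + 0.0202) = 0.180, so δw = 15.0.
Q = w + c + p: δQ = √(δw² + δc² + δp²) = √(225 + 1.95 + 18.5) = 15.7

15.7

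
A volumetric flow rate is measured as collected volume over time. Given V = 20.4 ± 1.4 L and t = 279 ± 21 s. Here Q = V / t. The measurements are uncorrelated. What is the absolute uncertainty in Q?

For a monomial Q ∝ V, t^-1, fractional errors add in quadrature:
  (1·δV/V)² = (1×0.0686)² = 0.00471;  (-1·δt/t)² = (-1×0.0753)² = 0.00567
δQ/Q = √(0.0104) = 0.102
Q = 0.0731 L/s, so δQ = 0.102 × 0.0731 = 0.00745 L/s.

0.00745 L/s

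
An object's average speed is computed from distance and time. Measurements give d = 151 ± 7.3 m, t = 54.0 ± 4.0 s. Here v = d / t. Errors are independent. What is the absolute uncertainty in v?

Products/powers → add relative errors in quadrature, weighted by exponent:
  (1·δd/d)² = (1×0.0483)² = 0.00234;  (-1·δt/t)² = (-1×0.0741)² = 0.00549
δv/v = √(0.00782) = 0.0885
v = 2.80 m/s, so δv = 0.0885 × 2.80 = 0.247 m/s.

0.247 m/s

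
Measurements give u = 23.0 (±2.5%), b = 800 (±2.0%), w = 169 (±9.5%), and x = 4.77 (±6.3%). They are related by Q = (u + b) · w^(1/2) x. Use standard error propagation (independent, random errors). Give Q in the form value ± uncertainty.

51000 ± 4150

Let h = u + b = 823. δh = √(δu² + δb²) = √(0.331 + 256) = 16.0, so δh/h = 0.0195.
Q is then a monomial in h, w, x:
δQ/Q = √((δh/h)² + (½·δw/w)² + (1·δx/x)²) = √(0.000378 + 0.00226 + 0.00397) = 0.0813
Q = 51000, so δQ = 0.0813 × 51000 = 4150.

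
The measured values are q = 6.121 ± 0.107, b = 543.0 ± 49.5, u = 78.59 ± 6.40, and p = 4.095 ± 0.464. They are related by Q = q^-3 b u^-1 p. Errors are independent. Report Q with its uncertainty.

Relative error in a monomial: (δQ/Q)² = Σ (nᵢ · δxᵢ/xᵢ)².
  (-3·δq/q)² = (-3×0.0175)² = 0.00275;  (1·δb/b)² = (1×0.0912)² = 0.00831;  (-1·δu/u)² = (-1×0.0814)² = 0.00663;  (1·δp/p)² = (1×0.113)² = 0.0128
δQ/Q = √(0.0305) = 0.175
Q = 0.1234, so δQ = 0.175 × 0.1234 = 0.0216.

0.1234 ± 0.0216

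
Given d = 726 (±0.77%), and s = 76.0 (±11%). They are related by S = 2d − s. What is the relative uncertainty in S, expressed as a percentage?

1.01%

Absolute uncertainties add in quadrature for a linear combination:
  (2·δd)² = 125;  (δs)² = 69.9
δS = √(195) = 14.0
S = 1380, so δS/S = 14.0/1380 = 0.0101.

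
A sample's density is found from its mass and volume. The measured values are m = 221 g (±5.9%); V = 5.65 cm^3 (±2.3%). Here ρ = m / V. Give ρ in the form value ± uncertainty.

Each factor contributes (exponent × relative error)² to (δρ/ρ)²:
  (1·δm/m)² = (1×0.0590)² = 0.00348;  (-1·δV/V)² = (-1×0.0230)² = 0.000529
δρ/ρ = √(0.00401) = 0.0633
ρ = 39.1 g/cm^3, so δρ = 0.0633 × 39.1 = 2.48 g/cm^3.

39.1 ± 2.48 g/cm^3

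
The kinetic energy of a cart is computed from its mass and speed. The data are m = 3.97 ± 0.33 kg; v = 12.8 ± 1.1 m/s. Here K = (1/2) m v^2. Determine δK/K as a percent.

19.1%

For a monomial K ∝ m, v^2, fractional errors add in quadrature:
  (1·δm/m)² = (1×0.0831)² = 0.00691;  (2·δv/v)² = (2×0.0859)² = 0.0295
δK/K = √(0.0365) = 0.191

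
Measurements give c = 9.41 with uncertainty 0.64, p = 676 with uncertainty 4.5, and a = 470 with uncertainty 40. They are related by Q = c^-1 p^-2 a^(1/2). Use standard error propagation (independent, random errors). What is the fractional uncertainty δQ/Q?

Since Q is a product/quotient, work with relative uncertainties:
  (-1·δc/c)² = (-1×0.0680)² = 0.00463;  (-2·δp/p)² = (-2×0.00666)² = 0.000177;  (½·δa/a)² = (0.5×0.0851)² = 0.00181
δQ/Q = √(0.00661) = 0.0813

0.0813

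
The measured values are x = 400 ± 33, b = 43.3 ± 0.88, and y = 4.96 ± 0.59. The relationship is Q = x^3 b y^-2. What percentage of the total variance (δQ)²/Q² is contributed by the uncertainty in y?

(δQ/Q)² = (3·δx/x)² + (1·δb/b)² + (-2·δy/y)²
  x term: (3×0.0825)² = 0.0613
  b term: (1×0.0203)² = 0.000413
  y term: (-2×0.119)² = 0.0566
Total = 0.118. Share from y = 0.0566/0.118 = 0.479.

47.9%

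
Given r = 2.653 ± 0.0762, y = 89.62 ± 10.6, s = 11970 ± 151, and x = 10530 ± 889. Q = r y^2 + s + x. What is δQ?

5160

Let p = r·y^2 = 21310. δp/p = √((1·δr/r)² + (2·δy/y)²) = √(0.000825 + 0.0560) = 0.238, so δp = 5080.
Q = p + s + x: δQ = √(δp² + δs² + δx²) = √(2.58e+07 + 22800 + 7.9e+05) = 5160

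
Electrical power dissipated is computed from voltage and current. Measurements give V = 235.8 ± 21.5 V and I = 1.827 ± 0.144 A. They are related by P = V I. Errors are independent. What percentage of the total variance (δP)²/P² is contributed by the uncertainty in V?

(δP/P)² = (1·δV/V)² + (1·δI/I)²
  V term: (1×0.0912)² = 0.00831
  I term: (1×0.0788)² = 0.00621
Total = 0.0145. Share from V = 0.00831/0.0145 = 0.572.

57.2%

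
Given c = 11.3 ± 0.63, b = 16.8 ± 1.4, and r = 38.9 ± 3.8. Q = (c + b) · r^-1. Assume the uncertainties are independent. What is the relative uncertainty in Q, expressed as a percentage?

Let u = c + b = 28.1. δu = √(δc² + δb²) = √(0.397 + 1.96) = 1.54, so δu/u = 0.0546.
Q is then a monomial in u, r:
δQ/Q = √((δu/u)² + (-1·δr/r)²) = √(0.00298 + 0.00954) = 0.112

11.2%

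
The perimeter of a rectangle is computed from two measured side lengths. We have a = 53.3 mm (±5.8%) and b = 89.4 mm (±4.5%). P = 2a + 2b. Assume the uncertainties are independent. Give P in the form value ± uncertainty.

Each term contributes (cᵢ δxᵢ)² to (δP)²:
  (2·δa)² = 38.2;  (2·δb)² = 64.7
δP = √(103) = 10.1 mm
P = 285 mm.

285 ± 10.1 mm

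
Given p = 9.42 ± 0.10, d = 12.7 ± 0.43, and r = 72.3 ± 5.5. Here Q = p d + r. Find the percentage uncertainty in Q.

3.62%

Let w = p·d = 120. δw/w = √((1·δp/p)² + (1·δd/d)²) = √(0.000113 + 0.00115) = 0.0355, so δw = 4.25.
Q = w + r: δQ = √(δw² + δr²) = √(18.0 + 30.2) = 6.95
Q = 192, so δQ/Q = 6.95/192 = 0.0362.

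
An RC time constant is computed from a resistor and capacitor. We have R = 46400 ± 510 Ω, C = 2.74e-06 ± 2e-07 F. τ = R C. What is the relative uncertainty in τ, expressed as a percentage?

Products/powers → add relative errors in quadrature, weighted by exponent:
  (1·δR/R)² = (1×0.0110)² = 0.000121;  (1·δC/C)² = (1×0.0730)² = 0.00533
δτ/τ = √(0.00545) = 0.0738

7.38%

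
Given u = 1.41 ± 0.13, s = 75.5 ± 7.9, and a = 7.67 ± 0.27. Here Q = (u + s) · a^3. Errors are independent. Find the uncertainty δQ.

5110

Let w = u + s = 76.9. δw = √(δu² + δs²) = √(0.0169 + 62.4) = 7.90, so δw/w = 0.103.
Q is then a monomial in w, a:
δQ/Q = √((δw/w)² + (3·δa/a)²) = √(0.0106 + 0.0112) = 0.147
Q = 34700, so δQ = 0.147 × 34700 = 5110.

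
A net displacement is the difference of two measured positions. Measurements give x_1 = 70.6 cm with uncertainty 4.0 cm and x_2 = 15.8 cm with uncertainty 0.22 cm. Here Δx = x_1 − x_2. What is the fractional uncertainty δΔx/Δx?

0.0731

Absolute uncertainties add in quadrature for a linear combination:
  (δx_1)² = 16.0;  (δx_2)² = 0.0484
δΔx = √(16.0) = 4.01 cm
Δx = 54.8 cm, so δΔx/Δx = 4.01/54.8 = 0.0731.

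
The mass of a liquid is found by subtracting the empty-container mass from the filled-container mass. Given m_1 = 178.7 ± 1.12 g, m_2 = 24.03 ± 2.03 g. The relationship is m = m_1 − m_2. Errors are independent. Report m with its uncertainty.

m is a linear combination, so absolute uncertainties add in quadrature:
  (δm_1)² = 1.25;  (δm_2)² = 4.12
δm = √(5.38) = 2.32 g
m = 154.7 g.

154.7 ± 2.32 g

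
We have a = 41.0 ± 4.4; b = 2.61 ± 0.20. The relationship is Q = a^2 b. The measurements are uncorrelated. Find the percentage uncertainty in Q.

22.8%

Since Q is a product/quotient, work with relative uncertainties:
  (2·δa/a)² = (2×0.107)² = 0.0461;  (1·δb/b)² = (1×0.0766)² = 0.00587
δQ/Q = √(0.0519) = 0.228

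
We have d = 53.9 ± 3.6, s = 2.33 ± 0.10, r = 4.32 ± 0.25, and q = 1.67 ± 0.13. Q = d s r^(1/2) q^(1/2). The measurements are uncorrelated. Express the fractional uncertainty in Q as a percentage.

9.30%

Relative error in a monomial: (δQ/Q)² = Σ (nᵢ · δxᵢ/xᵢ)².
  (1·δd/d)² = (1×0.0668)² = 0.00446;  (1·δs/s)² = (1×0.0429)² = 0.00184;  (½·δr/r)² = (0.5×0.0579)² = 0.000837;  (½·δq/q)² = (0.5×0.0778)² = 0.00151
δQ/Q = √(0.00866) = 0.0930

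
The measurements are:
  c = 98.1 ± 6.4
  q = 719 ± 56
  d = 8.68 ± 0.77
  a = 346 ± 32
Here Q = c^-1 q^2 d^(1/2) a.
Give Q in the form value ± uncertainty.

(5.37 ± 1.06) × 10^6

Products/powers → add relative errors in quadrature, weighted by exponent:
  (-1·δc/c)² = (-1×0.0652)² = 0.00426;  (2·δq/q)² = (2×0.0779)² = 0.0243;  (½·δd/d)² = (0.5×0.0887)² = 0.00197;  (1·δa/a)² = (1×0.0925)² = 0.00855
δQ/Q = √(0.0390) = 0.198
Q = 5.37e+06, so δQ = 0.198 × 5.37e+06 = 1.06e+06.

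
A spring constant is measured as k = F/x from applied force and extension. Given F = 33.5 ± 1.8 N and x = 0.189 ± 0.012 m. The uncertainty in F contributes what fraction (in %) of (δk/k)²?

(δk/k)² = (1·δF/F)² + (-1·δx/x)²
  F term: (1×0.0537)² = 0.00289
  x term: (-1×0.0635)² = 0.00403
Total = 0.00692. Share from F = 0.00289/0.00692 = 0.417.

41.7%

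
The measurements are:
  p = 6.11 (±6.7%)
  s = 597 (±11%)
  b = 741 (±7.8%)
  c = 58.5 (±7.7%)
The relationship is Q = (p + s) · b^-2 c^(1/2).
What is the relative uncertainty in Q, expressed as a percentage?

19.4%

Let u = p + s = 603. δu = √(δp² + δs²) = √(0.168 + 4310) = 65.7, so δu/u = 0.109.
Q is then a monomial in u, b, c:
δQ/Q = √((δu/u)² + (-2·δb/b)² + (½·δc/c)²) = √(0.0119 + 0.0243 + 0.00148) = 0.194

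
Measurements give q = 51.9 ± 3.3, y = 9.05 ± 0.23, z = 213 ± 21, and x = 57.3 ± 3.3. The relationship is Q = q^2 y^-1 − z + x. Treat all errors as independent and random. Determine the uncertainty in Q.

44.1

Let p = q^2·y^-1 = 298. δp/p = √((2·δq/q)² + (-1·δy/y)²) = √(0.0162 + 0.000646) = 0.130, so δp = 38.6.
Q = p − z + x: δQ = √(δp² + δz² + δx²) = √(1490 + 441 + 10.9) = 44.1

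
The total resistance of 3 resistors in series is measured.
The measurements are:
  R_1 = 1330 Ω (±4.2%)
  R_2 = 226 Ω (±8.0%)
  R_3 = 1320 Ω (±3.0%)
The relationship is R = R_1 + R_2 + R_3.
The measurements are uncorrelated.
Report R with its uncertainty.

Each term contributes (cᵢ δxᵢ)² to (δR)²:
  (δR_1)² = 3120;  (δR_2)² = 327;  (δR_3)² = 1570
δR = √(5020) = 70.8 Ω
R = 2880 Ω.

2880 ± 70.8 Ω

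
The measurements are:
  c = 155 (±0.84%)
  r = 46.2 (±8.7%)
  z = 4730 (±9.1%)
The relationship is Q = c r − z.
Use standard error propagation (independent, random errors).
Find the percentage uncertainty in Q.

31.2%

Let p = c·r = 7160. δp/p = √((1·δc/c)² + (1·δr/r)²) = √(7.06e-05 + 0.00757) = 0.0874, so δp = 626.
Q = p − z: δQ = √(δp² + δz²) = √(3.92e+05 + 1.85e+05) = 760
Q = 2430, so δQ/Q = 760/2430 = 0.312.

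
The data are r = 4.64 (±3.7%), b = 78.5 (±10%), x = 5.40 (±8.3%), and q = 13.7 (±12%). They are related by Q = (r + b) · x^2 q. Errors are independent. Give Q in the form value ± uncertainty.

33200 ± 7490

Let u = r + b = 83.1. δu = √(δr² + δb²) = √(0.0295 + 61.6) = 7.85, so δu/u = 0.0944.
Q is then a monomial in u, x, q:
δQ/Q = √((δu/u)² + (2·δx/x)² + (1·δq/q)²) = √(0.00892 + 0.0276 + 0.0144) = 0.226
Q = 33200, so δQ = 0.226 × 33200 = 7490.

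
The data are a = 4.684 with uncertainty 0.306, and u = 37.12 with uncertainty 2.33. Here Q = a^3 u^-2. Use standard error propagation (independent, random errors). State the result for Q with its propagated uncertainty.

0.07458 ± 0.0174

Products/powers → add relative errors in quadrature, weighted by exponent:
  (3·δa/a)² = (3×0.0653)² = 0.0384;  (-2·δu/u)² = (-2×0.0628)² = 0.0158
δQ/Q = √(0.0542) = 0.233
Q = 0.07458, so δQ = 0.233 × 0.07458 = 0.0174.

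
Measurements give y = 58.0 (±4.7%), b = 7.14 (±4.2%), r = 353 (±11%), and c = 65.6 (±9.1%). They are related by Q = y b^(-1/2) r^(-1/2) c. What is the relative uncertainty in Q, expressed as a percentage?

Each factor contributes (exponent × relative error)² to (δQ/Q)²:
  (1·δy/y)² = (1×0.0470)² = 0.00221;  (−½·δb/b)² = (-0.5×0.0420)² = 0.000441;  (−½·δr/r)² = (-0.5×0.110)² = 0.00302;  (1·δc/c)² = (1×0.0910)² = 0.00828
δQ/Q = √(0.0140) = 0.118

11.8%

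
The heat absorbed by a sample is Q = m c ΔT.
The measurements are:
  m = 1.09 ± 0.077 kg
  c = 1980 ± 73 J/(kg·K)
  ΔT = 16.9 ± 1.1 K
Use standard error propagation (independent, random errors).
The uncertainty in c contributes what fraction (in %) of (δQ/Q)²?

(δQ/Q)² = (1·δm/m)² + (1·δc/c)² + (1·δΔT/ΔT)²
  m term: (1×0.0706)² = 0.00499
  c term: (1×0.0369)² = 0.00136
  ΔT term: (1×0.0651)² = 0.00424
Total = 0.0106. Share from c = 0.00136/0.0106 = 0.128.

12.8%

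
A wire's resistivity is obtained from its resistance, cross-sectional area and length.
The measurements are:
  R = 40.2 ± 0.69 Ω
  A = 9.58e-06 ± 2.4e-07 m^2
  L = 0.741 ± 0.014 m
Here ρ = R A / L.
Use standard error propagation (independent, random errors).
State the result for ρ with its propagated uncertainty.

Each factor contributes (exponent × relative error)² to (δρ/ρ)²:
  (1·δR/R)² = (1×0.0172)² = 0.000295;  (1·δA/A)² = (1×0.0251)² = 0.000628;  (-1·δL/L)² = (-1×0.0189)² = 0.000357
δρ/ρ = √(0.00128) = 0.0358
ρ = 0.000520 Ω·m, so δρ = 0.0358 × 0.000520 = 1.86e-05 Ω·m.

(5.20 ± 0.186) × 10^-4 Ω·m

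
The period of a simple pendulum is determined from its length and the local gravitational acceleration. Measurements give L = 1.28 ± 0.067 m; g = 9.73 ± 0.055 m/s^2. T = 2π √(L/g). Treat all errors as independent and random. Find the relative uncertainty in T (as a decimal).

0.0263

For a monomial T ∝ L^(1/2), g^(-1/2), fractional errors add in quadrature:
  (½·δL/L)² = (0.5×0.0523)² = 0.000685;  (−½·δg/g)² = (-0.5×0.00565)² = 7.99e-06
δT/T = √(0.000693) = 0.0263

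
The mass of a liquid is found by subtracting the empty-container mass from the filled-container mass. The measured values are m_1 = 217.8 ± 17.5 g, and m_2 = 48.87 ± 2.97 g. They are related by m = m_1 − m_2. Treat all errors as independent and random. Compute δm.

For a sum/difference, combine absolute errors in quadrature:
  (δm_1)² = 306;  (δm_2)² = 8.82
δm = √(315) = 17.8 g

17.8 g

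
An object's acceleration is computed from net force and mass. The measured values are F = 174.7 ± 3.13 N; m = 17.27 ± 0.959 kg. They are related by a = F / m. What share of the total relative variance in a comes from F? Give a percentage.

(δa/a)² = (1·δF/F)² + (-1·δm/m)²
  F term: (1×0.0179)² = 0.000321
  m term: (-1×0.0555)² = 0.00308
Total = 0.00340. Share from F = 0.000321/0.00340 = 0.0943.

9.43%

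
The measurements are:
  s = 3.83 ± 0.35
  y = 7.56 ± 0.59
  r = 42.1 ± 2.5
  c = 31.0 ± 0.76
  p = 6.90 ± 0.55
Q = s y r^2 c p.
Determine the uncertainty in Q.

Q is a product of powers, so relative uncertainties combine in quadrature:
  (1·δs/s)² = (1×0.0914)² = 0.00835;  (1·δy/y)² = (1×0.0780)² = 0.00609;  (2·δr/r)² = (2×0.0594)² = 0.0141;  (1·δc/c)² = (1×0.0245)² = 0.000601;  (1·δp/p)² = (1×0.0797)² = 0.00635
δQ/Q = √(0.0355) = 0.188
Q = 1.1e+07, so δQ = 0.188 × 1.1e+07 = 2.07e+06.

2.07e+06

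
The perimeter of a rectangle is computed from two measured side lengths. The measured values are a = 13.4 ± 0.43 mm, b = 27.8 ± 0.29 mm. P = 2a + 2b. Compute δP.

Each term contributes (cᵢ δxᵢ)² to (δP)²:
  (2·δa)² = 0.740;  (2·δb)² = 0.336
δP = √(1.08) = 1.04 mm

1.04 mm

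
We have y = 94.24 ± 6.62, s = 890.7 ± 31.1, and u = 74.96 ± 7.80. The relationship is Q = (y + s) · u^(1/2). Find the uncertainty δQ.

Let w = y + s = 984.9. δw = √(δy² + δs²) = √(43.8 + 967) = 31.8, so δw/w = 0.0323.
Q is then a monomial in w, u:
δQ/Q = √((δw/w)² + (½·δu/u)²) = √(0.00104 + 0.00271) = 0.0612
Q = 8528, so δQ = 0.0612 × 8528 = 522.

522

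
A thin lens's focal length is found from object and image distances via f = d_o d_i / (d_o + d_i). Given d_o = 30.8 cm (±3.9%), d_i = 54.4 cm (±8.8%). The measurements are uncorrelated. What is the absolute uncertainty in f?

∂f/∂d_o = (d_i/(d_o+d_i))² = 0.408;  ∂f/∂d_i = (d_o/(d_o+d_i))² = 0.131
δf = √((∂f/∂d_o · δd_o)² + (∂f/∂d_i · δd_i)²) = √(0.240 + 0.391) = 0.794 cm

0.794 cm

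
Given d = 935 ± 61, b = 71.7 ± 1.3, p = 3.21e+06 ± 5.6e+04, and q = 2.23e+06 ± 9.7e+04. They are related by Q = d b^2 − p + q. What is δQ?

3.76e+05

Let w = d·b^2 = 4.81e+06. δw/w = √((1·δd/d)² + (2·δb/b)²) = √(0.00426 + 0.00131) = 0.0746, so δw = 3.59e+05.
Q = w − p + q: δQ = √(δw² + δp² + δq²) = √(1.29e+11 + 3.14e+09 + 9.41e+09) = 3.76e+05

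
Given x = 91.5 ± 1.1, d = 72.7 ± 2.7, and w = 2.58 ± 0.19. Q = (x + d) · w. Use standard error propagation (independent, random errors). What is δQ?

Let u = x + d = 164. δu = √(δx² + δd²) = √(1.21 + 7.29) = 2.92, so δu/u = 0.0178.
Q is then a monomial in u, w:
δQ/Q = √((δu/u)² + (1·δw/w)²) = √(0.000315 + 0.00542) = 0.0758
Q = 424, so δQ = 0.0758 × 424 = 32.1.

32.1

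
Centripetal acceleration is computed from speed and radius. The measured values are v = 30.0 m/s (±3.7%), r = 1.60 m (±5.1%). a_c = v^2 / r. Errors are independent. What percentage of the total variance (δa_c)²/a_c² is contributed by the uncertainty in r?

(δa_c/a_c)² = (2·δv/v)² + (-1·δr/r)²
  v term: (2×0.0370)² = 0.00548
  r term: (-1×0.0510)² = 0.00260
Total = 0.00808. Share from r = 0.00260/0.00808 = 0.322.

32.2%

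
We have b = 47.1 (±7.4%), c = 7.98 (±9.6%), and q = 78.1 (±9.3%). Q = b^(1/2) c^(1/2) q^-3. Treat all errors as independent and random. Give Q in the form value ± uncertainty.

Relative error in a monomial: (δQ/Q)² = Σ (nᵢ · δxᵢ/xᵢ)².
  (½·δb/b)² = (0.5×0.0740)² = 0.00137;  (½·δc/c)² = (0.5×0.0960)² = 0.00230;  (-3·δq/q)² = (-3×0.0930)² = 0.0778
δQ/Q = √(0.0815) = 0.286
Q = 4.07e-05, so δQ = 0.286 × 4.07e-05 = 1.16e-05.

(4.07 ± 1.16) × 10^-5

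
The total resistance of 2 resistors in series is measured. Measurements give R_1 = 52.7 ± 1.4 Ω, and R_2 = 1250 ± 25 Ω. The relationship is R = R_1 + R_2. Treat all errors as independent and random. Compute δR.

25.0 Ω

For a sum/difference, combine absolute errors in quadrature:
  (δR_1)² = 1.96;  (δR_2)² = 625
δR = √(627) = 25.0 Ω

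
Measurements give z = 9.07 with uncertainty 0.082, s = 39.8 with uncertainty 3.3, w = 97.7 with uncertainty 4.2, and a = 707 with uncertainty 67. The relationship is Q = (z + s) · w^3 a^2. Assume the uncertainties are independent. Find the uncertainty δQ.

Let u = z + s = 48.9. δu = √(δz² + δs²) = √(0.00672 + 10.9) = 3.30, so δu/u = 0.0675.
Q is then a monomial in u, w, a:
δQ/Q = √((δu/u)² + (3·δw/w)² + (2·δa/a)²) = √(0.00456 + 0.0166 + 0.0359) = 0.239
Q = 2.28e+13, so δQ = 0.239 × 2.28e+13 = 5.44e+12.

5.44e+12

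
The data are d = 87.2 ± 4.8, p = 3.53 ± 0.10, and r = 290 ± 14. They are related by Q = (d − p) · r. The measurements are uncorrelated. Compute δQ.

Let u = d − p = 83.7. δu = √(δd² + δp²) = √(23.0 + 0.0100) = 4.80, so δu/u = 0.0574.
Q is then a monomial in u, r:
δQ/Q = √((δu/u)² + (1·δr/r)²) = √(0.00329 + 0.00233) = 0.0750
Q = 24300, so δQ = 0.0750 × 24300 = 1820.

1820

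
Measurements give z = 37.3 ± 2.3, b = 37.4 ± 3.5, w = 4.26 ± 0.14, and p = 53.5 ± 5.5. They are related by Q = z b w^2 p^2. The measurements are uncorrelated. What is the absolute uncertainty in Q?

Relative error in a monomial: (δQ/Q)² = Σ (nᵢ · δxᵢ/xᵢ)².
  (1·δz/z)² = (1×0.0617)² = 0.00380;  (1·δb/b)² = (1×0.0936)² = 0.00876;  (2·δw/w)² = (2×0.0329)² = 0.00432;  (2·δp/p)² = (2×0.103)² = 0.0423
δQ/Q = √(0.0592) = 0.243
Q = 7.25e+07, so δQ = 0.243 × 7.25e+07 = 1.76e+07.

1.76e+07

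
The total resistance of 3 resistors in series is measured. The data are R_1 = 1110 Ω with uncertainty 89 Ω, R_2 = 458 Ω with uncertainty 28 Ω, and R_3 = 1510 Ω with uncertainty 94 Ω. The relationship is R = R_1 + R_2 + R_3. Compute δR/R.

0.0430

Absolute uncertainties add in quadrature for a linear combination:
  (δR_1)² = 7920;  (δR_2)² = 784;  (δR_3)² = 8840
δR = √(17500) = 132 Ω
R = 3080 Ω, so δR/R = 132/3080 = 0.0430.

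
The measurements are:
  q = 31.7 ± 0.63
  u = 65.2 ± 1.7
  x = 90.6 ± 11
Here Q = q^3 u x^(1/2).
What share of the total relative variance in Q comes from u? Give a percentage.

(δQ/Q)² = (3·δq/q)² + (1·δu/u)² + (½·δx/x)²
  q term: (3×0.0199)² = 0.00355
  u term: (1×0.0261)² = 0.000680
  x term: (0.5×0.121)² = 0.00369
Total = 0.00792. Share from u = 0.000680/0.00792 = 0.0858.

8.58%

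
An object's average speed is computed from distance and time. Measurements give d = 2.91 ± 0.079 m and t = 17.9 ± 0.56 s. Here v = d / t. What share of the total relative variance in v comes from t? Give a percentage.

57.0%

(δv/v)² = (1·δd/d)² + (-1·δt/t)²
  d term: (1×0.0271)² = 0.000737
  t term: (-1×0.0313)² = 0.000979
Total = 0.00172. Share from t = 0.000979/0.00172 = 0.570.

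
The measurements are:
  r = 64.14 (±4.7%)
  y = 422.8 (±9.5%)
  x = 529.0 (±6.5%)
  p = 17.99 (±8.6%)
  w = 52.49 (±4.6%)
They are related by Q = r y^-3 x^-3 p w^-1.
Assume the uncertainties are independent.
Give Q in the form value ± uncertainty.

(1.965 ± 0.711) × 10^-15

Relative error in a monomial: (δQ/Q)² = Σ (nᵢ · δxᵢ/xᵢ)².
  (1·δr/r)² = (1×0.0470)² = 0.00221;  (-3·δy/y)² = (-3×0.0950)² = 0.0812;  (-3·δx/x)² = (-3×0.0650)² = 0.0380;  (1·δp/p)² = (1×0.0860)² = 0.00740;  (-1·δw/w)² = (-1×0.0460)² = 0.00212
δQ/Q = √(0.131) = 0.362
Q = 1.965e-15, so δQ = 0.362 × 1.965e-15 = 7.11e-16.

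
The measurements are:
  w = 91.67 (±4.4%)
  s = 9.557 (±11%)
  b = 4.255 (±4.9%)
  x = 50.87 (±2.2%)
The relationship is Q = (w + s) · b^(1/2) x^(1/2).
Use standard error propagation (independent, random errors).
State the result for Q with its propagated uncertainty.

Let u = w + s = 101.2. δu = √(δw² + δs²) = √(16.3 + 1.11) = 4.17, so δu/u = 0.0412.
Q is then a monomial in u, b, x:
δQ/Q = √((δu/u)² + (½·δb/b)² + (½·δx/x)²) = √(0.00170 + 0.000600 + 0.000121) = 0.0492
Q = 1489, so δQ = 0.0492 × 1489 = 73.2.

1489 ± 73.2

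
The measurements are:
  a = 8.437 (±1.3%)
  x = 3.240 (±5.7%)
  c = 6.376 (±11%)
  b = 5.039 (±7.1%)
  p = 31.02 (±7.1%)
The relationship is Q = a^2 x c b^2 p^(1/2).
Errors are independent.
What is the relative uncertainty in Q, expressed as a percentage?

Relative error in a monomial: (δQ/Q)² = Σ (nᵢ · δxᵢ/xᵢ)².
  (2·δa/a)² = (2×0.0130)² = 0.000676;  (1·δx/x)² = (1×0.0570)² = 0.00325;  (1·δc/c)² = (1×0.110)² = 0.0121;  (2·δb/b)² = (2×0.0710)² = 0.0202;  (½·δp/p)² = (0.5×0.0710)² = 0.00126
δQ/Q = √(0.0374) = 0.194

19.4%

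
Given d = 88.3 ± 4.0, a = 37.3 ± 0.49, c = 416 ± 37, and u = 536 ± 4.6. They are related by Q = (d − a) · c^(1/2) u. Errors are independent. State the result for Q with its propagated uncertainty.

Let w = d − a = 51.0. δw = √(δd² + δa²) = √(16.0 + 0.240) = 4.03, so δw/w = 0.0790.
Q is then a monomial in w, c, u:
δQ/Q = √((δw/w)² + (½·δc/c)² + (1·δu/u)²) = √(0.00624 + 0.00198 + 7.37e-05) = 0.0911
Q = 5.58e+05, so δQ = 0.0911 × 5.58e+05 = 50800.

(5.58 ± 0.508) × 10^5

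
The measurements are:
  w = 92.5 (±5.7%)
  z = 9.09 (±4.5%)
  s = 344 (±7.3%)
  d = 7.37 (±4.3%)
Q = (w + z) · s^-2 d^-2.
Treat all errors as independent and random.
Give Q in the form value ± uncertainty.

Let u = w + z = 102. δu = √(δw² + δz²) = √(27.8 + 0.167) = 5.29, so δu/u = 0.0521.
Q is then a monomial in u, s, d:
δQ/Q = √((δu/u)² + (-2·δs/s)² + (-2·δd/d)²) = √(0.00271 + 0.0213 + 0.00740) = 0.177
Q = 1.58e-05, so δQ = 0.177 × 1.58e-05 = 2.8e-06.

(1.58 ± 0.280) × 10^-5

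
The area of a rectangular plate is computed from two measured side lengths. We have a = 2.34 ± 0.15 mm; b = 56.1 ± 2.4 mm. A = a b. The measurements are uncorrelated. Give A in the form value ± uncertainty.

131 ± 10.1 mm^2

Products/powers → add relative errors in quadrature, weighted by exponent:
  (1·δa/a)² = (1×0.0641)² = 0.00411;  (1·δb/b)² = (1×0.0428)² = 0.00183
δA/A = √(0.00594) = 0.0771
A = 131 mm^2, so δA = 0.0771 × 131 = 10.1 mm^2.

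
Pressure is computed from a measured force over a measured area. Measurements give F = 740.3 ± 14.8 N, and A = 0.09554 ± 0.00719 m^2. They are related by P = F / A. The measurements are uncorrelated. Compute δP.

For a monomial P ∝ F, A^-1, fractional errors add in quadrature:
  (1·δF/F)² = (1×0.0200)² = 0.000400;  (-1·δA/A)² = (-1×0.0753)² = 0.00566
δP/P = √(0.00606) = 0.0779
P = 7749 Pa, so δP = 0.0779 × 7749 = 603 Pa.

603 Pa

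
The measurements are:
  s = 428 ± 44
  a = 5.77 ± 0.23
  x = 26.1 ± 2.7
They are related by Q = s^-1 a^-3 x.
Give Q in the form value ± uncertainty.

Each factor contributes (exponent × relative error)² to (δQ/Q)²:
  (-1·δs/s)² = (-1×0.103)² = 0.0106;  (-3·δa/a)² = (-3×0.0399)² = 0.0143;  (1·δx/x)² = (1×0.103)² = 0.0107
δQ/Q = √(0.0356) = 0.189
Q = 0.000317, so δQ = 0.189 × 0.000317 = 5.99e-05.

(3.17 ± 0.599) × 10^-4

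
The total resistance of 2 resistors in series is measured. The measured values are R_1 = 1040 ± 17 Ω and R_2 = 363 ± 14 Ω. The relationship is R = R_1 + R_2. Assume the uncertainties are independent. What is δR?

Each term contributes (cᵢ δxᵢ)² to (δR)²:
  (δR_1)² = 289;  (δR_2)² = 196
δR = √(485) = 22.0 Ω

22.0 Ω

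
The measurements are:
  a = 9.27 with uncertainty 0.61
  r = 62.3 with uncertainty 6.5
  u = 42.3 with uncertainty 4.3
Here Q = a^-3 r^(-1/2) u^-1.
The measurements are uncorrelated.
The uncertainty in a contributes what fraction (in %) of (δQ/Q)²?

(δQ/Q)² = (-3·δa/a)² + (−½·δr/r)² + (-1·δu/u)²
  a term: (-3×0.0658)² = 0.0390
  r term: (-0.5×0.104)² = 0.00272
  u term: (-1×0.102)² = 0.0103
Total = 0.0520. Share from a = 0.0390/0.0520 = 0.749.

74.9%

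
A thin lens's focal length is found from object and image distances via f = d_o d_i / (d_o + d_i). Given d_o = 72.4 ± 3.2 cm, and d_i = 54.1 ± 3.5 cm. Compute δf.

1.29 cm

∂f/∂d_o = (d_i/(d_o+d_i))² = 0.183;  ∂f/∂d_i = (d_o/(d_o+d_i))² = 0.328
δf = √((∂f/∂d_o · δd_o)² + (∂f/∂d_i · δd_i)²) = √(0.343 + 1.31) = 1.29 cm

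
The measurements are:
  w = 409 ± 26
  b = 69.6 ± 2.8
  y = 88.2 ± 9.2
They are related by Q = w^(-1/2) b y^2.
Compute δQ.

5750

For a monomial Q ∝ w^(-1/2), b, y^2, fractional errors add in quadrature:
  (−½·δw/w)² = (-0.5×0.0636)² = 0.00101;  (1·δb/b)² = (1×0.0402)² = 0.00162;  (2·δy/y)² = (2×0.104)² = 0.0435
δQ/Q = √(0.0461) = 0.215
Q = 26800, so δQ = 0.215 × 26800 = 5750.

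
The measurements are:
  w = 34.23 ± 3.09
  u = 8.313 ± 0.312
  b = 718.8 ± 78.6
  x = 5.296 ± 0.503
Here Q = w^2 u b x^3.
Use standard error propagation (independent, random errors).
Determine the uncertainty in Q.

3.71e+08

Since Q is a product/quotient, work with relative uncertainties:
  (2·δw/w)² = (2×0.0903)² = 0.0326;  (1·δu/u)² = (1×0.0375)² = 0.00141;  (1·δb/b)² = (1×0.109)² = 0.0120;  (3·δx/x)² = (3×0.0950)² = 0.0812
δQ/Q = √(0.127) = 0.357
Q = 1.04e+09, so δQ = 0.357 × 1.04e+09 = 3.71e+08.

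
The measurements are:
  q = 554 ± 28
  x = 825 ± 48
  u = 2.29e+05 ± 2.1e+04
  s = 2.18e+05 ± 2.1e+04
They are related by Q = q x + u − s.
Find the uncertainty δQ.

46100

Let p = q·x = 4.57e+05. δp/p = √((1·δq/q)² + (1·δx/x)²) = √(0.00255 + 0.00339) = 0.0771, so δp = 35200.
Q = p + u − s: δQ = √(δp² + δu² + δs²) = √(1.24e+09 + 4.41e+08 + 4.41e+08) = 46100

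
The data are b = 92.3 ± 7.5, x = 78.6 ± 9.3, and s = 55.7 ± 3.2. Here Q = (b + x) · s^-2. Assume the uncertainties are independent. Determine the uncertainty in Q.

Let u = b + x = 171. δu = √(δb² + δx²) = √(56.2 + 86.5) = 11.9, so δu/u = 0.0699.
Q is then a monomial in u, s:
δQ/Q = √((δu/u)² + (-2·δs/s)²) = √(0.00489 + 0.0132) = 0.134
Q = 0.0551, so δQ = 0.134 × 0.0551 = 0.00741.

0.00741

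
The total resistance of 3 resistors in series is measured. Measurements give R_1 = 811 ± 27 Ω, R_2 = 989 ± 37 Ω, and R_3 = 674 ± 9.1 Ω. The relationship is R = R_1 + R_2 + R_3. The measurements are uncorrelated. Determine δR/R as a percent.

Sums and differences: (δR)² = Σ (cᵢ δxᵢ)².
  (δR_1)² = 729;  (δR_2)² = 1370;  (δR_3)² = 82.8
δR = √(2180) = 46.7 Ω
R = 2470 Ω, so δR/R = 46.7/2470 = 0.0189.

1.89%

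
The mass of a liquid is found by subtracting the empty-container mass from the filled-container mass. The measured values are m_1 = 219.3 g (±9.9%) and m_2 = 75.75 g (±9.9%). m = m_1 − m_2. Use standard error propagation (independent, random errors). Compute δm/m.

Sums and differences: (δm)² = Σ (cᵢ δxᵢ)².
  (δm_1)² = 471;  (δm_2)² = 56.2
δm = √(528) = 23.0 g
m = 143.6 g, so δm/m = 23.0/143.6 = 0.160.

0.160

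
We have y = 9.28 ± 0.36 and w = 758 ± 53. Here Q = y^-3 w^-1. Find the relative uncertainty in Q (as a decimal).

0.136

Relative error in a monomial: (δQ/Q)² = Σ (nᵢ · δxᵢ/xᵢ)².
  (-3·δy/y)² = (-3×0.0388)² = 0.0135;  (-1·δw/w)² = (-1×0.0699)² = 0.00489
δQ/Q = √(0.0184) = 0.136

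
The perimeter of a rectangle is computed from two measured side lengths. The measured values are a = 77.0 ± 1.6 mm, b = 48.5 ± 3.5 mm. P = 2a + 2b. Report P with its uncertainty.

P is a linear combination, so absolute uncertainties add in quadrature:
  (2·δa)² = 10.2;  (2·δb)² = 49.0
δP = √(59.2) = 7.70 mm
P = 251 mm.

251 ± 7.70 mm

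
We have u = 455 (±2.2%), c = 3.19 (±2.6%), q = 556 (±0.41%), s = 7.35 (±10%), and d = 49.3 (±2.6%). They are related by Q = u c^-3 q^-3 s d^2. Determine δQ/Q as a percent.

13.9%

Relative error in a monomial: (δQ/Q)² = Σ (nᵢ · δxᵢ/xᵢ)².
  (1·δu/u)² = (1×0.0220)² = 0.000484;  (-3·δc/c)² = (-3×0.0260)² = 0.00608;  (-3·δq/q)² = (-3×0.00410)² = 0.000151;  (1·δs/s)² = (1×0.100)² = 0.0100;  (2·δd/d)² = (2×0.0260)² = 0.00270
δQ/Q = √(0.0194) = 0.139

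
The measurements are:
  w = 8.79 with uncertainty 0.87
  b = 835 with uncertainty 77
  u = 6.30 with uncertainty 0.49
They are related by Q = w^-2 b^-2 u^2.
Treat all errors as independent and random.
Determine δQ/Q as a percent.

31.2%

Q is a product of powers, so relative uncertainties combine in quadrature:
  (-2·δw/w)² = (-2×0.0990)² = 0.0392;  (-2·δb/b)² = (-2×0.0922)² = 0.0340;  (2·δu/u)² = (2×0.0778)² = 0.0242
δQ/Q = √(0.0974) = 0.312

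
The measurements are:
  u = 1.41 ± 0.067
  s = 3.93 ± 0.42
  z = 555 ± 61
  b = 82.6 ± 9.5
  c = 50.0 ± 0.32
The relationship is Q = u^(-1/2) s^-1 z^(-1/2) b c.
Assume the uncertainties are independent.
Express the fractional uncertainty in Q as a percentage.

16.8%

Relative error in a monomial: (δQ/Q)² = Σ (nᵢ · δxᵢ/xᵢ)².
  (−½·δu/u)² = (-0.5×0.0475)² = 0.000564;  (-1·δs/s)² = (-1×0.107)² = 0.0114;  (−½·δz/z)² = (-0.5×0.110)² = 0.00302;  (1·δb/b)² = (1×0.115)² = 0.0132;  (1·δc/c)² = (1×0.00640)² = 4.1e-05
δQ/Q = √(0.0283) = 0.168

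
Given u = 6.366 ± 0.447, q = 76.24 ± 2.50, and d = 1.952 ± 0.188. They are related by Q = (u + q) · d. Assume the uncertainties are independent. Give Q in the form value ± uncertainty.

161.2 ± 16.3

Let w = u + q = 82.61. δw = √(δu² + δq²) = √(0.200 + 6.25) = 2.54, so δw/w = 0.0307.
Q is then a monomial in w, d:
δQ/Q = √((δw/w)² + (1·δd/d)²) = √(0.000945 + 0.00928) = 0.101
Q = 161.2, so δQ = 0.101 × 161.2 = 16.3.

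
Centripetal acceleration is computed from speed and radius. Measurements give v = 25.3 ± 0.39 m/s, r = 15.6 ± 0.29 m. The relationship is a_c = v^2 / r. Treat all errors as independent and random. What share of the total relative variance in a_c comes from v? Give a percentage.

73.3%

(δa_c/a_c)² = (2·δv/v)² + (-1·δr/r)²
  v term: (2×0.0154)² = 0.000950
  r term: (-1×0.0186)² = 0.000346
Total = 0.00130. Share from v = 0.000950/0.00130 = 0.733.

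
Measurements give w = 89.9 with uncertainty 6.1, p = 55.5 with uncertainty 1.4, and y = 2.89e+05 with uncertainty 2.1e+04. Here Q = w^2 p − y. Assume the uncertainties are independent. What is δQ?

65400

Let h = w^2·p = 4.49e+05. δh/h = √((2·δw/w)² + (1·δp/p)²) = √(0.0184 + 0.000636) = 0.138, so δh = 61900.
Q = h − y: δQ = √(δh² + δy²) = √(3.83e+09 + 4.41e+08) = 65400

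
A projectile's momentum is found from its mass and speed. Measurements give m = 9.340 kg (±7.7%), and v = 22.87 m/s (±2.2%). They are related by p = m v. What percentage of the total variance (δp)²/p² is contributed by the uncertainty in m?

92.5%

(δp/p)² = (1·δm/m)² + (1·δv/v)²
  m term: (1×0.0770)² = 0.00593
  v term: (1×0.0220)² = 0.000484
Total = 0.00641. Share from m = 0.00593/0.00641 = 0.925.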